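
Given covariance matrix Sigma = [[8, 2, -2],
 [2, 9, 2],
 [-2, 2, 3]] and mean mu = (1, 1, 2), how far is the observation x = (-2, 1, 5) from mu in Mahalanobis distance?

Step 1 — centre the observation: (x - mu) = (-3, 0, 3).

Step 2 — invert Sigma (cofactor / det for 3×3, or solve directly):
  Sigma^{-1} = [[0.1917, -0.0833, 0.1833],
 [-0.0833, 0.1667, -0.1667],
 [0.1833, -0.1667, 0.5667]].

Step 3 — form the quadratic (x - mu)^T · Sigma^{-1} · (x - mu):
  Sigma^{-1} · (x - mu) = (-0.025, -0.25, 1.15).
  (x - mu)^T · [Sigma^{-1} · (x - mu)] = (-3)·(-0.025) + (0)·(-0.25) + (3)·(1.15) = 3.525.

Step 4 — take square root: d = √(3.525) ≈ 1.8775.

d(x, mu) = √(3.525) ≈ 1.8775


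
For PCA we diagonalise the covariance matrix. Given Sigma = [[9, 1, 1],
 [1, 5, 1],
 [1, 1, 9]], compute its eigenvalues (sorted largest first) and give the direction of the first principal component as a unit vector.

Step 1 — characteristic polynomial p(λ) = det(λI - Sigma) = λ³ - tr·λ² + c_1·λ - det, where tr = trace, c_1 = sum of the principal 2×2 minors, det = det(Sigma):
  tr = 9 + 5 + 9 = 23,
  c_1 = (9·5 - (1)²) + (9·9 - (1)²) + (5·9 - (1)²) = 44 + 80 + 44 = 168,
  det = 9·(5·9 - (1)²) - (1)·((1)·9 - (1)·(1)) + (1)·((1)·(1) - 5·(1)) = 9·(44) - (1)·(8) + (1)·(-4) = 384.
  So p(λ) = λ³ - 23λ² + 168λ - 384.
Step 2 — look for an integer root (rational root theorem: any rational root is an integer divisor of 384). Testing λ = 8:
  p(8) = 512 - 1472 + 1344 - 384 = 0  ✓
  Dividing out (λ - 8): p(λ) = (λ - 8)(λ² - 15λ + 48).
Step 3 — remaining eigenvalues from the quadratic λ² - 15λ + 48 = 0:
  Δ = 15² - 4·48 = 225 - 192 = 33,  λ = (15 ± √33)/2 = (15 ± 5.7446)/2 ≈ 10.3723 or 4.6277.
  Sorted: λ_1 = 10.3723,  λ_2 = 8,  λ_3 = 4.6277  (check: sum = 23 = tr ✓).

Step 4 — unit eigenvector for λ_1 ≈ 10.3723: v spans the null space of (Sigma - λ_1 I), whose rows are
  r_1 = (-1.3723, 1, 1),  r_2 = (1, -5.3723, 1),  r_3 = (1, 1, -1.3723).
  v is orthogonal to every row, so take v ∝ r_1 × r_2 = ((1)·(1) - (1)·(-5.3723), (1)·(1) - (-1.3723)·(1), (-1.3723)·(-5.3723) - (1)·(1)) ≈ (6.3723, 2.3723, 6.3723).
  Let u = (6.3723, 2.3723, 6.3723).
  ||u|| = √((6.3723)² + (2.3723)² + (6.3723)²) = √(86.8397) ≈ 9.3188,  v_1 = u/||u|| ≈ (0.6838, 0.2546, 0.6838) (||v_1|| = 1).

λ_1 = 10.3723,  λ_2 = 8,  λ_3 = 4.6277;  v_1 ≈ (0.6838, 0.2546, 0.6838)


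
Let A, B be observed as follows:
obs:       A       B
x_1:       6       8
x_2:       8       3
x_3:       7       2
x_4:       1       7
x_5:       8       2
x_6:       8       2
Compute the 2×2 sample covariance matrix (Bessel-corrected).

Step 1 — column means:
  mean(A) = (6 + 8 + 7 + 1 + 8 + 8) / 6 = 38/6 = 6.3333
  mean(B) = (8 + 3 + 2 + 7 + 2 + 2) / 6 = 24/6 = 4

Step 2 — sample covariance S[i,j] = (1/(n-1)) · Σ_k (x_{k,i} - mean_i) · (x_{k,j} - mean_j), with n-1 = 5.
  S[A,A] = ((-0.3333)·(-0.3333) + (1.6667)·(1.6667) + (0.6667)·(0.6667) + (-5.3333)·(-5.3333) + (1.6667)·(1.6667) + (1.6667)·(1.6667)) / 5 = 37.3333/5 = 7.4667
  S[A,B] = ((-0.3333)·(4) + (1.6667)·(-1) + (0.6667)·(-2) + (-5.3333)·(3) + (1.6667)·(-2) + (1.6667)·(-2)) / 5 = -27/5 = -5.4
  S[B,B] = ((4)·(4) + (-1)·(-1) + (-2)·(-2) + (3)·(3) + (-2)·(-2) + (-2)·(-2)) / 5 = 38/5 = 7.6

S is symmetric (S[j,i] = S[i,j]). Assembling:

S = [[7.4667, -5.4],
 [-5.4, 7.6]]


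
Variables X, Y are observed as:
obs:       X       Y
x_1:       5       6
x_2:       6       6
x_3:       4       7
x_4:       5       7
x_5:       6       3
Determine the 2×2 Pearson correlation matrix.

Step 1 — column means:
  mean(X) = (5 + 6 + 4 + 5 + 6) / 5 = 26/5 = 5.2
  mean(Y) = (6 + 6 + 7 + 7 + 3) / 5 = 29/5 = 5.8

Step 2 — sample variances and covariances s[i,j] = (1/(n-1)) · Σ_k (x_{k,i} - mean_i) · (x_{k,j} - mean_j), with n-1 = 4:
  s[X,X] = ((-0.2)·(-0.2) + (0.8)·(0.8) + (-1.2)·(-1.2) + (-0.2)·(-0.2) + (0.8)·(0.8)) / 4 = 2.8/4 = 0.7
  s[X,Y] = ((-0.2)·(0.2) + (0.8)·(0.2) + (-1.2)·(1.2) + (-0.2)·(1.2) + (0.8)·(-2.8)) / 4 = -3.8/4 = -0.95
  s[Y,Y] = ((0.2)·(0.2) + (0.2)·(0.2) + (1.2)·(1.2) + (1.2)·(1.2) + (-2.8)·(-2.8)) / 4 = 10.8/4 = 2.7
  Sample standard deviations s_i = √(s[i,i]):
  s(X) = √(0.7) = 0.8367
  s(Y) = √(2.7) = 1.6432

Step 3 — r_{ij} = s_{ij} / (s_i · s_j):
  r[X,X] = 1 (diagonal).
  r[X,Y] = -0.95 / (0.8367 · 1.6432) = -0.95 / 1.3748 = -0.691
  r[Y,Y] = 1 (diagonal).

R is symmetric with unit diagonal. Assembling:

R = [[1, -0.691],
 [-0.691, 1]]


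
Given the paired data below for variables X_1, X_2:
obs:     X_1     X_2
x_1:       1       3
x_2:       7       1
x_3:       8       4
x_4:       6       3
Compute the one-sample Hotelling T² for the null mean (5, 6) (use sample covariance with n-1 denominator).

Step 1 — sample mean vector:
  mean(X_1) = (1 + 7 + 8 + 6) / 4 = 22/4 = 5.5
  mean(X_2) = (3 + 1 + 4 + 3) / 4 = 11/4 = 2.75
  x̄ = (5.5, 2.75),  deviation x̄ - mu_0 = (5.5, 2.75) - (5, 6) = (0.5, -3.25).

Step 2 — sample covariance matrix, S[i,j] = (1/(n-1)) · Σ_k (x_{k,i} - mean_i) · (x_{k,j} - mean_j), divisor n-1 = 3:
  S[X_1,X_1] = ((-4.5)·(-4.5) + (1.5)·(1.5) + (2.5)·(2.5) + (0.5)·(0.5)) / 3 = 29/3 = 9.6667
  S[X_1,X_2] = ((-4.5)·(0.25) + (1.5)·(-1.75) + (2.5)·(1.25) + (0.5)·(0.25)) / 3 = -0.5/3 = -0.1667
  S[X_2,X_2] = ((0.25)·(0.25) + (-1.75)·(-1.75) + (1.25)·(1.25) + (0.25)·(0.25)) / 3 = 4.75/3 = 1.5833
  S = [[9.6667, -0.1667],
 [-0.1667, 1.5833]].

Step 3 — invert S. det(S) = 9.6667·1.5833 - (-0.1667)² = 15.2778.
  S^{-1} = (1/det) · [[d, -b], [-b, a]] = [[0.1036, 0.0109],
 [0.0109, 0.6327]].

Step 4 — quadratic form (x̄ - mu_0)^T · S^{-1} · (x̄ - mu_0):
  S^{-1} · (x̄ - mu_0) = (0.0164, -2.0509),
  (x̄ - mu_0)^T · [...] = (0.5)·(0.0164) + (-3.25)·(-2.0509) = 6.6736.

Step 5 — scale by n: T² = 4 · 6.6736 = 26.6945.

T² ≈ 26.6945


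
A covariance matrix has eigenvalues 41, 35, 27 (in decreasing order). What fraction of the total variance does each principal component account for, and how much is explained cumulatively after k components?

Step 1 — total variance = trace(Sigma) = Σ λ_i = 41 + 35 + 27 = 103.

Step 2 — fraction explained by component i = λ_i / Σ λ:
  PC1: 41/103 = 0.3981
  PC2: 35/103 = 0.3398
  PC3: 27/103 = 0.2621

Step 3 — cumulative fraction after k components = (λ_1 + ... + λ_k) / Σ λ:
  k = 1: 41/103 = 0.3981
  k = 2: (41 + 35)/103 = 76/103 = 0.7379
  k = 3: (41 + 35 + 27)/103 = 103/103 = 1

Summary (fraction, with percent):

explained: PC1 0.3981 (39.81%), PC2 0.3398 (33.98%), PC3 0.2621 (26.21%);  cumulative: 0.3981, 0.7379, 1


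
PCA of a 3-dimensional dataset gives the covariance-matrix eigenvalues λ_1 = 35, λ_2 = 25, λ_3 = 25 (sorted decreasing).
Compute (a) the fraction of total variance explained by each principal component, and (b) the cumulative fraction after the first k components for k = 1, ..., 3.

Step 1 — total variance = trace(Sigma) = Σ λ_i = 35 + 25 + 25 = 85.

Step 2 — fraction explained by component i = λ_i / Σ λ:
  PC1: 35/85 = 0.4118
  PC2: 25/85 = 0.2941
  PC3: 25/85 = 0.2941

Step 3 — cumulative fraction after k components = (λ_1 + ... + λ_k) / Σ λ:
  k = 1: 35/85 = 0.4118
  k = 2: (35 + 25)/85 = 60/85 = 0.7059
  k = 3: (35 + 25 + 25)/85 = 85/85 = 1

Summary (fraction, with percent):

explained: PC1 0.4118 (41.18%), PC2 0.2941 (29.41%), PC3 0.2941 (29.41%);  cumulative: 0.4118, 0.7059, 1


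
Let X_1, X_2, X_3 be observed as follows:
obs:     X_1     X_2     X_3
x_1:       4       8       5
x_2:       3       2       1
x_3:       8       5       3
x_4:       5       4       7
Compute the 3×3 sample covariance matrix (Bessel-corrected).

Step 1 — column means:
  mean(X_1) = (4 + 3 + 8 + 5) / 4 = 20/4 = 5
  mean(X_2) = (8 + 2 + 5 + 4) / 4 = 19/4 = 4.75
  mean(X_3) = (5 + 1 + 3 + 7) / 4 = 16/4 = 4

Step 2 — sample covariance S[i,j] = (1/(n-1)) · Σ_k (x_{k,i} - mean_i) · (x_{k,j} - mean_j), with n-1 = 3.
  S[X_1,X_1] = ((-1)·(-1) + (-2)·(-2) + (3)·(3) + (0)·(0)) / 3 = 14/3 = 4.6667
  S[X_1,X_2] = ((-1)·(3.25) + (-2)·(-2.75) + (3)·(0.25) + (0)·(-0.75)) / 3 = 3/3 = 1
  S[X_1,X_3] = ((-1)·(1) + (-2)·(-3) + (3)·(-1) + (0)·(3)) / 3 = 2/3 = 0.6667
  S[X_2,X_2] = ((3.25)·(3.25) + (-2.75)·(-2.75) + (0.25)·(0.25) + (-0.75)·(-0.75)) / 3 = 18.75/3 = 6.25
  S[X_2,X_3] = ((3.25)·(1) + (-2.75)·(-3) + (0.25)·(-1) + (-0.75)·(3)) / 3 = 9/3 = 3
  S[X_3,X_3] = ((1)·(1) + (-3)·(-3) + (-1)·(-1) + (3)·(3)) / 3 = 20/3 = 6.6667

S is symmetric (S[j,i] = S[i,j]). Assembling:

S = [[4.6667, 1, 0.6667],
 [1, 6.25, 3],
 [0.6667, 3, 6.6667]]


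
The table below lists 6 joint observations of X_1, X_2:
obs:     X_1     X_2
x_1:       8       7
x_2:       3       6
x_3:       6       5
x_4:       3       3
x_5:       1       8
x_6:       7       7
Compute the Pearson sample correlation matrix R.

Step 1 — column means:
  mean(X_1) = (8 + 3 + 6 + 3 + 1 + 7) / 6 = 28/6 = 4.6667
  mean(X_2) = (7 + 6 + 5 + 3 + 8 + 7) / 6 = 36/6 = 6

Step 2 — sample variances and covariances s[i,j] = (1/(n-1)) · Σ_k (x_{k,i} - mean_i) · (x_{k,j} - mean_j), with n-1 = 5:
  s[X_1,X_1] = ((3.3333)·(3.3333) + (-1.6667)·(-1.6667) + (1.3333)·(1.3333) + (-1.6667)·(-1.6667) + (-3.6667)·(-3.6667) + (2.3333)·(2.3333)) / 5 = 37.3333/5 = 7.4667
  s[X_1,X_2] = ((3.3333)·(1) + (-1.6667)·(0) + (1.3333)·(-1) + (-1.6667)·(-3) + (-3.6667)·(2) + (2.3333)·(1)) / 5 = 2/5 = 0.4
  s[X_2,X_2] = ((1)·(1) + (0)·(0) + (-1)·(-1) + (-3)·(-3) + (2)·(2) + (1)·(1)) / 5 = 16/5 = 3.2
  Sample standard deviations s_i = √(s[i,i]):
  s(X_1) = √(7.4667) = 2.7325
  s(X_2) = √(3.2) = 1.7889

Step 3 — r_{ij} = s_{ij} / (s_i · s_j):
  r[X_1,X_1] = 1 (diagonal).
  r[X_1,X_2] = 0.4 / (2.7325 · 1.7889) = 0.4 / 4.8881 = 0.0818
  r[X_2,X_2] = 1 (diagonal).

R is symmetric with unit diagonal. Assembling:

R = [[1, 0.0818],
 [0.0818, 1]]


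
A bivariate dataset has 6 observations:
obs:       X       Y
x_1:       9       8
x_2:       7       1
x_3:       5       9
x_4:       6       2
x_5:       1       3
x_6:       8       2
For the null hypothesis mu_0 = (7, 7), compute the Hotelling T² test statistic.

Step 1 — sample mean vector:
  mean(X) = (9 + 7 + 5 + 6 + 1 + 8) / 6 = 36/6 = 6
  mean(Y) = (8 + 1 + 9 + 2 + 3 + 2) / 6 = 25/6 = 4.1667
  x̄ = (6, 4.1667),  deviation x̄ - mu_0 = (6, 4.1667) - (7, 7) = (-1, -2.8333).

Step 2 — sample covariance matrix, S[i,j] = (1/(n-1)) · Σ_k (x_{k,i} - mean_i) · (x_{k,j} - mean_j), divisor n-1 = 5:
  S[X,X] = ((3)·(3) + (1)·(1) + (-1)·(-1) + (0)·(0) + (-5)·(-5) + (2)·(2)) / 5 = 40/5 = 8
  S[X,Y] = ((3)·(3.8333) + (1)·(-3.1667) + (-1)·(4.8333) + (0)·(-2.1667) + (-5)·(-1.1667) + (2)·(-2.1667)) / 5 = 5/5 = 1
  S[Y,Y] = ((3.8333)·(3.8333) + (-3.1667)·(-3.1667) + (4.8333)·(4.8333) + (-2.1667)·(-2.1667) + (-1.1667)·(-1.1667) + (-2.1667)·(-2.1667)) / 5 = 58.8333/5 = 11.7667
  S = [[8, 1],
 [1, 11.7667]].

Step 3 — invert S. det(S) = 8·11.7667 - (1)² = 93.1333.
  S^{-1} = (1/det) · [[d, -b], [-b, a]] = [[0.1263, -0.0107],
 [-0.0107, 0.0859]].

Step 4 — quadratic form (x̄ - mu_0)^T · S^{-1} · (x̄ - mu_0):
  S^{-1} · (x̄ - mu_0) = (-0.0959, -0.2326),
  (x̄ - mu_0)^T · [...] = (-1)·(-0.0959) + (-2.8333)·(-0.2326) = 0.7551.

Step 5 — scale by n: T² = 6 · 0.7551 = 4.5304.

T² ≈ 4.5304


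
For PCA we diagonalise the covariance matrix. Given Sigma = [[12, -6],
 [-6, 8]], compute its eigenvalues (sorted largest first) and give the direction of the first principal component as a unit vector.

Step 1 — characteristic polynomial of 2×2 Sigma:
  det(Sigma - λI) = λ² - trace · λ + det = 0.
  trace = 12 + 8 = 20, det = 12·8 - (-6)² = 60.
Step 2 — discriminant:
  Δ = trace² - 4·det = 400 - 240 = 160.
Step 3 — eigenvalues:
  λ = (trace ± √Δ)/2 = (20 ± 12.6491)/2,
  λ_1 = 16.3246,  λ_2 = 3.6754.

Step 4 — unit eigenvector for λ_1: solve (Sigma - λ_1 I)v = 0. First row:
  (12 - 16.3246)·v_x + (-6)·v_y = 0, i.e. (-4.3246)·v_x + (-6)·v_y = 0,
  so v ∝ (b, λ_1 - a) = (-6, 4.3246); multiply by -1 so the first entry is positive: u = (6, -4.3246).
  ||u|| = √((6)² + (-4.3246)²) = √(54.7018) ≈ 7.3961,
  v_1 = u/||u|| ≈ (0.8112, -0.5847) (||v_1|| = 1).

λ_1 = 16.3246,  λ_2 = 3.6754;  v_1 ≈ (0.8112, -0.5847)


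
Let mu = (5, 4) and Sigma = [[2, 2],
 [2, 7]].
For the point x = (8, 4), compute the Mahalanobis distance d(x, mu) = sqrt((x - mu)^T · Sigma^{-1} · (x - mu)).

Step 1 — centre the observation: (x - mu) = (3, 0).

Step 2 — invert Sigma. det(Sigma) = 2·7 - (2)² = 10.
  Sigma^{-1} = (1/det) · [[d, -b], [-b, a]] = [[0.7, -0.2],
 [-0.2, 0.2]].

Step 3 — form the quadratic (x - mu)^T · Sigma^{-1} · (x - mu):
  Sigma^{-1} · (x - mu) = (2.1, -0.6).
  (x - mu)^T · [Sigma^{-1} · (x - mu)] = (3)·(2.1) + (0)·(-0.6) = 6.3.

Step 4 — take square root: d = √(6.3) ≈ 2.51.

d(x, mu) = √(6.3) ≈ 2.51


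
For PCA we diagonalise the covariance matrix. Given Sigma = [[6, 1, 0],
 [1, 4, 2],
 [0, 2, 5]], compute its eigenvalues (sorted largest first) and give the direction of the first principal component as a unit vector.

Step 1 — characteristic polynomial p(λ) = det(λI - Sigma) = λ³ - tr·λ² + c_1·λ - det, where tr = trace, c_1 = sum of the principal 2×2 minors, det = det(Sigma):
  tr = 6 + 4 + 5 = 15,
  c_1 = (6·4 - (1)²) + (6·5 - (0)²) + (4·5 - (2)²) = 23 + 30 + 16 = 69,
  det = 6·(4·5 - (2)²) - (1)·((1)·5 - (2)·(0)) + (0)·((1)·(2) - 4·(0)) = 6·(16) - (1)·(5) + (0)·(2) = 91.
  So p(λ) = λ³ - 15λ² + 69λ - 91.
Step 2 — look for an integer root (rational root theorem: any rational root is an integer divisor of 91). Testing λ = 7:
  p(7) = 343 - 735 + 483 - 91 = 0  ✓
  Dividing out (λ - 7): p(λ) = (λ - 7)(λ² - 8λ + 13).
Step 3 — remaining eigenvalues from the quadratic λ² - 8λ + 13 = 0:
  Δ = 8² - 4·13 = 64 - 52 = 12,  λ = (8 ± √12)/2 = (8 ± 3.4641)/2 ≈ 5.7321 or 2.2679.
  Sorted: λ_1 = 7,  λ_2 = 5.7321,  λ_3 = 2.2679  (check: sum = 15 = tr ✓).

Step 4 — unit eigenvector for λ_1 = 7: v spans the null space of (Sigma - λ_1 I), whose rows are
  r_1 = (-1, 1, 0),  r_2 = (1, -3, 2),  r_3 = (0, 2, -2).
  v is orthogonal to every row, so take v ∝ r_1 × r_2 = ((1)·(2) - (0)·(-3), (0)·(1) - (-1)·(2), (-1)·(-3) - (1)·(1)) = (2, 2, 2).
  Rescale (divide by 2): u = (1, 1, 1).
  ||u|| = √((1)² + (1)² + (1)²) = √(3) ≈ 1.7321,  v_1 = u/||u|| ≈ (0.5774, 0.5774, 0.5774) (||v_1|| = 1).

λ_1 = 7,  λ_2 = 5.7321,  λ_3 = 2.2679;  v_1 ≈ (0.5774, 0.5774, 0.5774)


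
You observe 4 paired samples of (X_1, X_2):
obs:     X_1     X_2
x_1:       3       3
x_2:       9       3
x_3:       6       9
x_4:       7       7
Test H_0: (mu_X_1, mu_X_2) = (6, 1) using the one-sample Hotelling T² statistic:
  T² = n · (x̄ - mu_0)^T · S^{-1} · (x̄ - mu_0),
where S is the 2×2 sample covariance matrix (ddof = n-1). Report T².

Step 1 — sample mean vector:
  mean(X_1) = (3 + 9 + 6 + 7) / 4 = 25/4 = 6.25
  mean(X_2) = (3 + 3 + 9 + 7) / 4 = 22/4 = 5.5
  x̄ = (6.25, 5.5),  deviation x̄ - mu_0 = (6.25, 5.5) - (6, 1) = (0.25, 4.5).

Step 2 — sample covariance matrix, S[i,j] = (1/(n-1)) · Σ_k (x_{k,i} - mean_i) · (x_{k,j} - mean_j), divisor n-1 = 3:
  S[X_1,X_1] = ((-3.25)·(-3.25) + (2.75)·(2.75) + (-0.25)·(-0.25) + (0.75)·(0.75)) / 3 = 18.75/3 = 6.25
  S[X_1,X_2] = ((-3.25)·(-2.5) + (2.75)·(-2.5) + (-0.25)·(3.5) + (0.75)·(1.5)) / 3 = 1.5/3 = 0.5
  S[X_2,X_2] = ((-2.5)·(-2.5) + (-2.5)·(-2.5) + (3.5)·(3.5) + (1.5)·(1.5)) / 3 = 27/3 = 9
  S = [[6.25, 0.5],
 [0.5, 9]].

Step 3 — invert S. det(S) = 6.25·9 - (0.5)² = 56.
  S^{-1} = (1/det) · [[d, -b], [-b, a]] = [[0.1607, -0.0089],
 [-0.0089, 0.1116]].

Step 4 — quadratic form (x̄ - mu_0)^T · S^{-1} · (x̄ - mu_0):
  S^{-1} · (x̄ - mu_0) = (0, 0.5),
  (x̄ - mu_0)^T · [...] = (0.25)·(0) + (4.5)·(0.5) = 2.25.

Step 5 — scale by n: T² = 4 · 2.25 = 9.

T² ≈ 9


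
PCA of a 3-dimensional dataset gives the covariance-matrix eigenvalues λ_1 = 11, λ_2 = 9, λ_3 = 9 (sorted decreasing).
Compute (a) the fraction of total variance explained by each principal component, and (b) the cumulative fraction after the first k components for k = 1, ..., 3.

Step 1 — total variance = trace(Sigma) = Σ λ_i = 11 + 9 + 9 = 29.

Step 2 — fraction explained by component i = λ_i / Σ λ:
  PC1: 11/29 = 0.3793
  PC2: 9/29 = 0.3103
  PC3: 9/29 = 0.3103

Step 3 — cumulative fraction after k components = (λ_1 + ... + λ_k) / Σ λ:
  k = 1: 11/29 = 0.3793
  k = 2: (11 + 9)/29 = 20/29 = 0.6897
  k = 3: (11 + 9 + 9)/29 = 29/29 = 1

Summary (fraction, with percent):

explained: PC1 0.3793 (37.93%), PC2 0.3103 (31.03%), PC3 0.3103 (31.03%);  cumulative: 0.3793, 0.6897, 1


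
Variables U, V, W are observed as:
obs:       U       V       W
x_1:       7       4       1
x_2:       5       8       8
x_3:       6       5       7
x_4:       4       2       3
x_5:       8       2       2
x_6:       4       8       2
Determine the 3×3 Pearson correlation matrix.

Step 1 — column means:
  mean(U) = (7 + 5 + 6 + 4 + 8 + 4) / 6 = 34/6 = 5.6667
  mean(V) = (4 + 8 + 5 + 2 + 2 + 8) / 6 = 29/6 = 4.8333
  mean(W) = (1 + 8 + 7 + 3 + 2 + 2) / 6 = 23/6 = 3.8333

Step 2 — sample variances and covariances s[i,j] = (1/(n-1)) · Σ_k (x_{k,i} - mean_i) · (x_{k,j} - mean_j), with n-1 = 5:
  s[U,U] = ((1.3333)·(1.3333) + (-0.6667)·(-0.6667) + (0.3333)·(0.3333) + (-1.6667)·(-1.6667) + (2.3333)·(2.3333) + (-1.6667)·(-1.6667)) / 5 = 13.3333/5 = 2.6667
  s[U,V] = ((1.3333)·(-0.8333) + (-0.6667)·(3.1667) + (0.3333)·(0.1667) + (-1.6667)·(-2.8333) + (2.3333)·(-2.8333) + (-1.6667)·(3.1667)) / 5 = -10.3333/5 = -2.0667
  s[U,W] = ((1.3333)·(-2.8333) + (-0.6667)·(4.1667) + (0.3333)·(3.1667) + (-1.6667)·(-0.8333) + (2.3333)·(-1.8333) + (-1.6667)·(-1.8333)) / 5 = -5.3333/5 = -1.0667
  s[V,V] = ((-0.8333)·(-0.8333) + (3.1667)·(3.1667) + (0.1667)·(0.1667) + (-2.8333)·(-2.8333) + (-2.8333)·(-2.8333) + (3.1667)·(3.1667)) / 5 = 36.8333/5 = 7.3667
  s[V,W] = ((-0.8333)·(-2.8333) + (3.1667)·(4.1667) + (0.1667)·(3.1667) + (-2.8333)·(-0.8333) + (-2.8333)·(-1.8333) + (3.1667)·(-1.8333)) / 5 = 17.8333/5 = 3.5667
  s[W,W] = ((-2.8333)·(-2.8333) + (4.1667)·(4.1667) + (3.1667)·(3.1667) + (-0.8333)·(-0.8333) + (-1.8333)·(-1.8333) + (-1.8333)·(-1.8333)) / 5 = 42.8333/5 = 8.5667
  Sample standard deviations s_i = √(s[i,i]):
  s(U) = √(2.6667) = 1.633
  s(V) = √(7.3667) = 2.7142
  s(W) = √(8.5667) = 2.9269

Step 3 — r_{ij} = s_{ij} / (s_i · s_j):
  r[U,U] = 1 (diagonal).
  r[U,V] = -2.0667 / (1.633 · 2.7142) = -2.0667 / 4.4322 = -0.4663
  r[U,W] = -1.0667 / (1.633 · 2.9269) = -1.0667 / 4.7796 = -0.2232
  r[V,V] = 1 (diagonal).
  r[V,W] = 3.5667 / (2.7142 · 2.9269) = 3.5667 / 7.944 = 0.449
  r[W,W] = 1 (diagonal).

R is symmetric with unit diagonal. Assembling:

R = [[1, -0.4663, -0.2232],
 [-0.4663, 1, 0.449],
 [-0.2232, 0.449, 1]]


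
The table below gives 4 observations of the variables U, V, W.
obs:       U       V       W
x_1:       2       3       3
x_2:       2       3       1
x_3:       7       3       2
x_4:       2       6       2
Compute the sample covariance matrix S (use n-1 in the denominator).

Step 1 — column means:
  mean(U) = (2 + 2 + 7 + 2) / 4 = 13/4 = 3.25
  mean(V) = (3 + 3 + 3 + 6) / 4 = 15/4 = 3.75
  mean(W) = (3 + 1 + 2 + 2) / 4 = 8/4 = 2

Step 2 — sample covariance S[i,j] = (1/(n-1)) · Σ_k (x_{k,i} - mean_i) · (x_{k,j} - mean_j), with n-1 = 3.
  S[U,U] = ((-1.25)·(-1.25) + (-1.25)·(-1.25) + (3.75)·(3.75) + (-1.25)·(-1.25)) / 3 = 18.75/3 = 6.25
  S[U,V] = ((-1.25)·(-0.75) + (-1.25)·(-0.75) + (3.75)·(-0.75) + (-1.25)·(2.25)) / 3 = -3.75/3 = -1.25
  S[U,W] = ((-1.25)·(1) + (-1.25)·(-1) + (3.75)·(0) + (-1.25)·(0)) / 3 = 0/3 = 0
  S[V,V] = ((-0.75)·(-0.75) + (-0.75)·(-0.75) + (-0.75)·(-0.75) + (2.25)·(2.25)) / 3 = 6.75/3 = 2.25
  S[V,W] = ((-0.75)·(1) + (-0.75)·(-1) + (-0.75)·(0) + (2.25)·(0)) / 3 = 0/3 = 0
  S[W,W] = ((1)·(1) + (-1)·(-1) + (0)·(0) + (0)·(0)) / 3 = 2/3 = 0.6667

S is symmetric (S[j,i] = S[i,j]). Assembling:

S = [[6.25, -1.25, 0],
 [-1.25, 2.25, 0],
 [0, 0, 0.6667]]


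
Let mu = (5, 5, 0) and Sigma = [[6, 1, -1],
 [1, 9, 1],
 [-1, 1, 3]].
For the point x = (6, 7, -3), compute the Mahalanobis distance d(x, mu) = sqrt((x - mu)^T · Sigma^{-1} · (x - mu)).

Step 1 — centre the observation: (x - mu) = (1, 2, -3).

Step 2 — invert Sigma (cofactor / det for 3×3, or solve directly):
  Sigma^{-1} = [[0.1831, -0.0282, 0.0704],
 [-0.0282, 0.1197, -0.0493],
 [0.0704, -0.0493, 0.3732]].

Step 3 — form the quadratic (x - mu)^T · Sigma^{-1} · (x - mu):
  Sigma^{-1} · (x - mu) = (-0.0845, 0.3592, -1.1479).
  (x - mu)^T · [Sigma^{-1} · (x - mu)] = (1)·(-0.0845) + (2)·(0.3592) + (-3)·(-1.1479) = 4.0775.

Step 4 — take square root: d = √(4.0775) ≈ 2.0193.

d(x, mu) = √(4.0775) ≈ 2.0193


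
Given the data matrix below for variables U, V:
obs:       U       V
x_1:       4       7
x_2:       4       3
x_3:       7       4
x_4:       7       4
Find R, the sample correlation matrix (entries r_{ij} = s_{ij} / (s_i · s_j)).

Step 1 — column means:
  mean(U) = (4 + 4 + 7 + 7) / 4 = 22/4 = 5.5
  mean(V) = (7 + 3 + 4 + 4) / 4 = 18/4 = 4.5

Step 2 — sample variances and covariances s[i,j] = (1/(n-1)) · Σ_k (x_{k,i} - mean_i) · (x_{k,j} - mean_j), with n-1 = 3:
  s[U,U] = ((-1.5)·(-1.5) + (-1.5)·(-1.5) + (1.5)·(1.5) + (1.5)·(1.5)) / 3 = 9/3 = 3
  s[U,V] = ((-1.5)·(2.5) + (-1.5)·(-1.5) + (1.5)·(-0.5) + (1.5)·(-0.5)) / 3 = -3/3 = -1
  s[V,V] = ((2.5)·(2.5) + (-1.5)·(-1.5) + (-0.5)·(-0.5) + (-0.5)·(-0.5)) / 3 = 9/3 = 3
  Sample standard deviations s_i = √(s[i,i]):
  s(U) = √(3) = 1.7321
  s(V) = √(3) = 1.7321

Step 3 — r_{ij} = s_{ij} / (s_i · s_j):
  r[U,U] = 1 (diagonal).
  r[U,V] = -1 / (1.7321 · 1.7321) = -1 / 3 = -0.3333
  r[V,V] = 1 (diagonal).

R is symmetric with unit diagonal. Assembling:

R = [[1, -0.3333],
 [-0.3333, 1]]


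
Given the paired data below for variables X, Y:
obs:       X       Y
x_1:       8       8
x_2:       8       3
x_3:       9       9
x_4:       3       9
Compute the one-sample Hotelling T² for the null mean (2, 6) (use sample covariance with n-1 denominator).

Step 1 — sample mean vector:
  mean(X) = (8 + 8 + 9 + 3) / 4 = 28/4 = 7
  mean(Y) = (8 + 3 + 9 + 9) / 4 = 29/4 = 7.25
  x̄ = (7, 7.25),  deviation x̄ - mu_0 = (7, 7.25) - (2, 6) = (5, 1.25).

Step 2 — sample covariance matrix, S[i,j] = (1/(n-1)) · Σ_k (x_{k,i} - mean_i) · (x_{k,j} - mean_j), divisor n-1 = 3:
  S[X,X] = ((1)·(1) + (1)·(1) + (2)·(2) + (-4)·(-4)) / 3 = 22/3 = 7.3333
  S[X,Y] = ((1)·(0.75) + (1)·(-4.25) + (2)·(1.75) + (-4)·(1.75)) / 3 = -7/3 = -2.3333
  S[Y,Y] = ((0.75)·(0.75) + (-4.25)·(-4.25) + (1.75)·(1.75) + (1.75)·(1.75)) / 3 = 24.75/3 = 8.25
  S = [[7.3333, -2.3333],
 [-2.3333, 8.25]].

Step 3 — invert S. det(S) = 7.3333·8.25 - (-2.3333)² = 55.0556.
  S^{-1} = (1/det) · [[d, -b], [-b, a]] = [[0.1498, 0.0424],
 [0.0424, 0.1332]].

Step 4 — quadratic form (x̄ - mu_0)^T · S^{-1} · (x̄ - mu_0):
  S^{-1} · (x̄ - mu_0) = (0.8022, 0.3784),
  (x̄ - mu_0)^T · [...] = (5)·(0.8022) + (1.25)·(0.3784) = 4.4841.

Step 5 — scale by n: T² = 4 · 4.4841 = 17.9364.

T² ≈ 17.9364


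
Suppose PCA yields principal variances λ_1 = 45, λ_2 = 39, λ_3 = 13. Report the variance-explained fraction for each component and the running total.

Step 1 — total variance = trace(Sigma) = Σ λ_i = 45 + 39 + 13 = 97.

Step 2 — fraction explained by component i = λ_i / Σ λ:
  PC1: 45/97 = 0.4639
  PC2: 39/97 = 0.4021
  PC3: 13/97 = 0.134

Step 3 — cumulative fraction after k components = (λ_1 + ... + λ_k) / Σ λ:
  k = 1: 45/97 = 0.4639
  k = 2: (45 + 39)/97 = 84/97 = 0.866
  k = 3: (45 + 39 + 13)/97 = 97/97 = 1

Summary (fraction, with percent):

explained: PC1 0.4639 (46.39%), PC2 0.4021 (40.21%), PC3 0.134 (13.4%);  cumulative: 0.4639, 0.866, 1


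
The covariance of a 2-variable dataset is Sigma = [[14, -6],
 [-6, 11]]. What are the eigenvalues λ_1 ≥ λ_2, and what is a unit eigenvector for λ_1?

Step 1 — characteristic polynomial of 2×2 Sigma:
  det(Sigma - λI) = λ² - trace · λ + det = 0.
  trace = 14 + 11 = 25, det = 14·11 - (-6)² = 118.
Step 2 — discriminant:
  Δ = trace² - 4·det = 625 - 472 = 153.
Step 3 — eigenvalues:
  λ = (trace ± √Δ)/2 = (25 ± 12.3693)/2,
  λ_1 = 18.6847,  λ_2 = 6.3153.

Step 4 — unit eigenvector for λ_1: solve (Sigma - λ_1 I)v = 0. First row:
  (14 - 18.6847)·v_x + (-6)·v_y = 0, i.e. (-4.6847)·v_x + (-6)·v_y = 0,
  so v ∝ (b, λ_1 - a) = (-6, 4.6847); multiply by -1 so the first entry is positive: u = (6, -4.6847).
  ||u|| = √((6)² + (-4.6847)²) = √(57.946) ≈ 7.6122,
  v_1 = u/||u|| ≈ (0.7882, -0.6154) (||v_1|| = 1).

λ_1 = 18.6847,  λ_2 = 6.3153;  v_1 ≈ (0.7882, -0.6154)


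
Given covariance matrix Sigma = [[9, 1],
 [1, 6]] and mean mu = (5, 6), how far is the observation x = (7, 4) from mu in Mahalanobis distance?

Step 1 — centre the observation: (x - mu) = (2, -2).

Step 2 — invert Sigma. det(Sigma) = 9·6 - (1)² = 53.
  Sigma^{-1} = (1/det) · [[d, -b], [-b, a]] = [[0.1132, -0.0189],
 [-0.0189, 0.1698]].

Step 3 — form the quadratic (x - mu)^T · Sigma^{-1} · (x - mu):
  Sigma^{-1} · (x - mu) = (0.2642, -0.3774).
  (x - mu)^T · [Sigma^{-1} · (x - mu)] = (2)·(0.2642) + (-2)·(-0.3774) = 1.283.

Step 4 — take square root: d = √(1.283) ≈ 1.1327.

d(x, mu) = √(1.283) ≈ 1.1327


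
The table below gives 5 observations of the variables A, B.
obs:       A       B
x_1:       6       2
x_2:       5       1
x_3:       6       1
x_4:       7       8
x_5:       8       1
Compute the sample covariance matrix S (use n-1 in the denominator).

Step 1 — column means:
  mean(A) = (6 + 5 + 6 + 7 + 8) / 5 = 32/5 = 6.4
  mean(B) = (2 + 1 + 1 + 8 + 1) / 5 = 13/5 = 2.6

Step 2 — sample covariance S[i,j] = (1/(n-1)) · Σ_k (x_{k,i} - mean_i) · (x_{k,j} - mean_j), with n-1 = 4.
  S[A,A] = ((-0.4)·(-0.4) + (-1.4)·(-1.4) + (-0.4)·(-0.4) + (0.6)·(0.6) + (1.6)·(1.6)) / 4 = 5.2/4 = 1.3
  S[A,B] = ((-0.4)·(-0.6) + (-1.4)·(-1.6) + (-0.4)·(-1.6) + (0.6)·(5.4) + (1.6)·(-1.6)) / 4 = 3.8/4 = 0.95
  S[B,B] = ((-0.6)·(-0.6) + (-1.6)·(-1.6) + (-1.6)·(-1.6) + (5.4)·(5.4) + (-1.6)·(-1.6)) / 4 = 37.2/4 = 9.3

S is symmetric (S[j,i] = S[i,j]). Assembling:

S = [[1.3, 0.95],
 [0.95, 9.3]]


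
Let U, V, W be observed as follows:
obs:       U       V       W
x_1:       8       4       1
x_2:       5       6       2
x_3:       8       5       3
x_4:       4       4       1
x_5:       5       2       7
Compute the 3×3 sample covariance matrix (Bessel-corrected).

Step 1 — column means:
  mean(U) = (8 + 5 + 8 + 4 + 5) / 5 = 30/5 = 6
  mean(V) = (4 + 6 + 5 + 4 + 2) / 5 = 21/5 = 4.2
  mean(W) = (1 + 2 + 3 + 1 + 7) / 5 = 14/5 = 2.8

Step 2 — sample covariance S[i,j] = (1/(n-1)) · Σ_k (x_{k,i} - mean_i) · (x_{k,j} - mean_j), with n-1 = 4.
  S[U,U] = ((2)·(2) + (-1)·(-1) + (2)·(2) + (-2)·(-2) + (-1)·(-1)) / 4 = 14/4 = 3.5
  S[U,V] = ((2)·(-0.2) + (-1)·(1.8) + (2)·(0.8) + (-2)·(-0.2) + (-1)·(-2.2)) / 4 = 2/4 = 0.5
  S[U,W] = ((2)·(-1.8) + (-1)·(-0.8) + (2)·(0.2) + (-2)·(-1.8) + (-1)·(4.2)) / 4 = -3/4 = -0.75
  S[V,V] = ((-0.2)·(-0.2) + (1.8)·(1.8) + (0.8)·(0.8) + (-0.2)·(-0.2) + (-2.2)·(-2.2)) / 4 = 8.8/4 = 2.2
  S[V,W] = ((-0.2)·(-1.8) + (1.8)·(-0.8) + (0.8)·(0.2) + (-0.2)·(-1.8) + (-2.2)·(4.2)) / 4 = -9.8/4 = -2.45
  S[W,W] = ((-1.8)·(-1.8) + (-0.8)·(-0.8) + (0.2)·(0.2) + (-1.8)·(-1.8) + (4.2)·(4.2)) / 4 = 24.8/4 = 6.2

S is symmetric (S[j,i] = S[i,j]). Assembling:

S = [[3.5, 0.5, -0.75],
 [0.5, 2.2, -2.45],
 [-0.75, -2.45, 6.2]]


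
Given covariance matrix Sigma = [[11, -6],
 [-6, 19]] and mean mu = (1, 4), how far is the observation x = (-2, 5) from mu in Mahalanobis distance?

Step 1 — centre the observation: (x - mu) = (-3, 1).

Step 2 — invert Sigma. det(Sigma) = 11·19 - (-6)² = 173.
  Sigma^{-1} = (1/det) · [[d, -b], [-b, a]] = [[0.1098, 0.0347],
 [0.0347, 0.0636]].

Step 3 — form the quadratic (x - mu)^T · Sigma^{-1} · (x - mu):
  Sigma^{-1} · (x - mu) = (-0.2948, -0.0405).
  (x - mu)^T · [Sigma^{-1} · (x - mu)] = (-3)·(-0.2948) + (1)·(-0.0405) = 0.8439.

Step 4 — take square root: d = √(0.8439) ≈ 0.9187.

d(x, mu) = √(0.8439) ≈ 0.9187


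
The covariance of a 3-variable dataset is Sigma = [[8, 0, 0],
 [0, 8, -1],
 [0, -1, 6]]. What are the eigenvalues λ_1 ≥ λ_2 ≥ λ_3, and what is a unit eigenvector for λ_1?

Step 1 — characteristic polynomial p(λ) = det(λI - Sigma) = λ³ - tr·λ² + c_1·λ - det, where tr = trace, c_1 = sum of the principal 2×2 minors, det = det(Sigma):
  tr = 8 + 8 + 6 = 22,
  c_1 = (8·8 - (0)²) + (8·6 - (0)²) + (8·6 - (-1)²) = 64 + 48 + 47 = 159,
  det = 8·(8·6 - (-1)²) - (0)·((0)·6 - (-1)·(0)) + (0)·((0)·(-1) - 8·(0)) = 8·(47) - (0)·(0) + (0)·(0) = 376.
  So p(λ) = λ³ - 22λ² + 159λ - 376.
Step 2 — look for an integer root (rational root theorem: any rational root is an integer divisor of 376). Testing λ = 8:
  p(8) = 512 - 1408 + 1272 - 376 = 0  ✓
  Dividing out (λ - 8): p(λ) = (λ - 8)(λ² - 14λ + 47).
Step 3 — remaining eigenvalues from the quadratic λ² - 14λ + 47 = 0:
  Δ = 14² - 4·47 = 196 - 188 = 8,  λ = (14 ± √8)/2 = (14 ± 2.8284)/2 ≈ 8.4142 or 5.5858.
  Sorted: λ_1 = 8.4142,  λ_2 = 8,  λ_3 = 5.5858  (check: sum = 22 = tr ✓).

Step 4 — unit eigenvector for λ_1 ≈ 8.4142: v spans the null space of (Sigma - λ_1 I), whose rows are
  r_1 = (-0.4142, 0, 0),  r_2 = (0, -0.4142, -1),  r_3 = (0, -1, -2.4142).
  v is orthogonal to every row, so take v ∝ r_1 × r_2 = ((0)·(-1) - (0)·(-0.4142), (0)·(0) - (-0.4142)·(-1), (-0.4142)·(-0.4142) - (0)·(0)) ≈ (0, -0.4142, 0.1716).
  Rescale (multiply by -1 so the first nonzero entry is positive): u = (0, 0.4142, -0.1716).
  ||u|| = √((0)² + (0.4142)² + (-0.1716)²) = √(0.201) ≈ 0.4483,  v_1 = u/||u|| ≈ (0, 0.9239, -0.3827) (||v_1|| = 1).

λ_1 = 8.4142,  λ_2 = 8,  λ_3 = 5.5858;  v_1 ≈ (0, 0.9239, -0.3827)


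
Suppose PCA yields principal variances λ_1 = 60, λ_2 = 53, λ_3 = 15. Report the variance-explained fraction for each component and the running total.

Step 1 — total variance = trace(Sigma) = Σ λ_i = 60 + 53 + 15 = 128.

Step 2 — fraction explained by component i = λ_i / Σ λ:
  PC1: 60/128 = 0.4688
  PC2: 53/128 = 0.4141
  PC3: 15/128 = 0.1172

Step 3 — cumulative fraction after k components = (λ_1 + ... + λ_k) / Σ λ:
  k = 1: 60/128 = 0.4688
  k = 2: (60 + 53)/128 = 113/128 = 0.8828
  k = 3: (60 + 53 + 15)/128 = 128/128 = 1

Summary (fraction, with percent):

explained: PC1 0.4688 (46.88%), PC2 0.4141 (41.41%), PC3 0.1172 (11.72%);  cumulative: 0.4688, 0.8828, 1


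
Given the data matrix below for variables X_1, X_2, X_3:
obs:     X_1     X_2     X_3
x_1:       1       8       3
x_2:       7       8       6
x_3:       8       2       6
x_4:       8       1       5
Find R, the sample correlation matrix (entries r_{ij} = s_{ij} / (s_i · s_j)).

Step 1 — column means:
  mean(X_1) = (1 + 7 + 8 + 8) / 4 = 24/4 = 6
  mean(X_2) = (8 + 8 + 2 + 1) / 4 = 19/4 = 4.75
  mean(X_3) = (3 + 6 + 6 + 5) / 4 = 20/4 = 5

Step 2 — sample variances and covariances s[i,j] = (1/(n-1)) · Σ_k (x_{k,i} - mean_i) · (x_{k,j} - mean_j), with n-1 = 3:
  s[X_1,X_1] = ((-5)·(-5) + (1)·(1) + (2)·(2) + (2)·(2)) / 3 = 34/3 = 11.3333
  s[X_1,X_2] = ((-5)·(3.25) + (1)·(3.25) + (2)·(-2.75) + (2)·(-3.75)) / 3 = -26/3 = -8.6667
  s[X_1,X_3] = ((-5)·(-2) + (1)·(1) + (2)·(1) + (2)·(0)) / 3 = 13/3 = 4.3333
  s[X_2,X_2] = ((3.25)·(3.25) + (3.25)·(3.25) + (-2.75)·(-2.75) + (-3.75)·(-3.75)) / 3 = 42.75/3 = 14.25
  s[X_2,X_3] = ((3.25)·(-2) + (3.25)·(1) + (-2.75)·(1) + (-3.75)·(0)) / 3 = -6/3 = -2
  s[X_3,X_3] = ((-2)·(-2) + (1)·(1) + (1)·(1) + (0)·(0)) / 3 = 6/3 = 2
  Sample standard deviations s_i = √(s[i,i]):
  s(X_1) = √(11.3333) = 3.3665
  s(X_2) = √(14.25) = 3.7749
  s(X_3) = √(2) = 1.4142

Step 3 — r_{ij} = s_{ij} / (s_i · s_j):
  r[X_1,X_1] = 1 (diagonal).
  r[X_1,X_2] = -8.6667 / (3.3665 · 3.7749) = -8.6667 / 12.7083 = -0.682
  r[X_1,X_3] = 4.3333 / (3.3665 · 1.4142) = 4.3333 / 4.761 = 0.9102
  r[X_2,X_2] = 1 (diagonal).
  r[X_2,X_3] = -2 / (3.7749 · 1.4142) = -2 / 5.3385 = -0.3746
  r[X_3,X_3] = 1 (diagonal).

R is symmetric with unit diagonal. Assembling:

R = [[1, -0.682, 0.9102],
 [-0.682, 1, -0.3746],
 [0.9102, -0.3746, 1]]


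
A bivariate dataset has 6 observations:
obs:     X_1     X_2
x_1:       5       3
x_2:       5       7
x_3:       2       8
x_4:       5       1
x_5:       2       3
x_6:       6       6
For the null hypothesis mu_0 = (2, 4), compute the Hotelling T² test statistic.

Step 1 — sample mean vector:
  mean(X_1) = (5 + 5 + 2 + 5 + 2 + 6) / 6 = 25/6 = 4.1667
  mean(X_2) = (3 + 7 + 8 + 1 + 3 + 6) / 6 = 28/6 = 4.6667
  x̄ = (4.1667, 4.6667),  deviation x̄ - mu_0 = (4.1667, 4.6667) - (2, 4) = (2.1667, 0.6667).

Step 2 — sample covariance matrix, S[i,j] = (1/(n-1)) · Σ_k (x_{k,i} - mean_i) · (x_{k,j} - mean_j), divisor n-1 = 5:
  S[X_1,X_1] = ((0.8333)·(0.8333) + (0.8333)·(0.8333) + (-2.1667)·(-2.1667) + (0.8333)·(0.8333) + (-2.1667)·(-2.1667) + (1.8333)·(1.8333)) / 5 = 14.8333/5 = 2.9667
  S[X_1,X_2] = ((0.8333)·(-1.6667) + (0.8333)·(2.3333) + (-2.1667)·(3.3333) + (0.8333)·(-3.6667) + (-2.1667)·(-1.6667) + (1.8333)·(1.3333)) / 5 = -3.6667/5 = -0.7333
  S[X_2,X_2] = ((-1.6667)·(-1.6667) + (2.3333)·(2.3333) + (3.3333)·(3.3333) + (-3.6667)·(-3.6667) + (-1.6667)·(-1.6667) + (1.3333)·(1.3333)) / 5 = 37.3333/5 = 7.4667
  S = [[2.9667, -0.7333],
 [-0.7333, 7.4667]].

Step 3 — invert S. det(S) = 2.9667·7.4667 - (-0.7333)² = 21.6133.
  S^{-1} = (1/det) · [[d, -b], [-b, a]] = [[0.3455, 0.0339],
 [0.0339, 0.1373]].

Step 4 — quadratic form (x̄ - mu_0)^T · S^{-1} · (x̄ - mu_0):
  S^{-1} · (x̄ - mu_0) = (0.7711, 0.165),
  (x̄ - mu_0)^T · [...] = (2.1667)·(0.7711) + (0.6667)·(0.165) = 1.7808.

Step 5 — scale by n: T² = 6 · 1.7808 = 10.6848.

T² ≈ 10.6848


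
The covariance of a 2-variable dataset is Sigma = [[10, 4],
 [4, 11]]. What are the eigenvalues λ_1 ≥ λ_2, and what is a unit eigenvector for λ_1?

Step 1 — characteristic polynomial of 2×2 Sigma:
  det(Sigma - λI) = λ² - trace · λ + det = 0.
  trace = 10 + 11 = 21, det = 10·11 - (4)² = 94.
Step 2 — discriminant:
  Δ = trace² - 4·det = 441 - 376 = 65.
Step 3 — eigenvalues:
  λ = (trace ± √Δ)/2 = (21 ± 8.0623)/2,
  λ_1 = 14.5311,  λ_2 = 6.4689.

Step 4 — unit eigenvector for λ_1: solve (Sigma - λ_1 I)v = 0. First row:
  (10 - 14.5311)·v_x + (4)·v_y = 0, i.e. (-4.5311)·v_x + (4)·v_y = 0,
  so v ∝ (b, λ_1 - a) = (4, 4.5311) = u.
  ||u|| = √((4)² + (4.5311)²) = √(36.5311) ≈ 6.0441,
  v_1 = u/||u|| ≈ (0.6618, 0.7497) (||v_1|| = 1).

λ_1 = 14.5311,  λ_2 = 6.4689;  v_1 ≈ (0.6618, 0.7497)


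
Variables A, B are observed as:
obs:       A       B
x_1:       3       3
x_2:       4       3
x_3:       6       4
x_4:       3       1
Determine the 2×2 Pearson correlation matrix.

Step 1 — column means:
  mean(A) = (3 + 4 + 6 + 3) / 4 = 16/4 = 4
  mean(B) = (3 + 3 + 4 + 1) / 4 = 11/4 = 2.75

Step 2 — sample variances and covariances s[i,j] = (1/(n-1)) · Σ_k (x_{k,i} - mean_i) · (x_{k,j} - mean_j), with n-1 = 3:
  s[A,A] = ((-1)·(-1) + (0)·(0) + (2)·(2) + (-1)·(-1)) / 3 = 6/3 = 2
  s[A,B] = ((-1)·(0.25) + (0)·(0.25) + (2)·(1.25) + (-1)·(-1.75)) / 3 = 4/3 = 1.3333
  s[B,B] = ((0.25)·(0.25) + (0.25)·(0.25) + (1.25)·(1.25) + (-1.75)·(-1.75)) / 3 = 4.75/3 = 1.5833
  Sample standard deviations s_i = √(s[i,i]):
  s(A) = √(2) = 1.4142
  s(B) = √(1.5833) = 1.2583

Step 3 — r_{ij} = s_{ij} / (s_i · s_j):
  r[A,A] = 1 (diagonal).
  r[A,B] = 1.3333 / (1.4142 · 1.2583) = 1.3333 / 1.7795 = 0.7493
  r[B,B] = 1 (diagonal).

R is symmetric with unit diagonal. Assembling:

R = [[1, 0.7493],
 [0.7493, 1]]


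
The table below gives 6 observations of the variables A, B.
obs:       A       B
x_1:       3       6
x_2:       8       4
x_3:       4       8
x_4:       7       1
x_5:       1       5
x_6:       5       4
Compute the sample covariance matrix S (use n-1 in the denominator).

Step 1 — column means:
  mean(A) = (3 + 8 + 4 + 7 + 1 + 5) / 6 = 28/6 = 4.6667
  mean(B) = (6 + 4 + 8 + 1 + 5 + 4) / 6 = 28/6 = 4.6667

Step 2 — sample covariance S[i,j] = (1/(n-1)) · Σ_k (x_{k,i} - mean_i) · (x_{k,j} - mean_j), with n-1 = 5.
  S[A,A] = ((-1.6667)·(-1.6667) + (3.3333)·(3.3333) + (-0.6667)·(-0.6667) + (2.3333)·(2.3333) + (-3.6667)·(-3.6667) + (0.3333)·(0.3333)) / 5 = 33.3333/5 = 6.6667
  S[A,B] = ((-1.6667)·(1.3333) + (3.3333)·(-0.6667) + (-0.6667)·(3.3333) + (2.3333)·(-3.6667) + (-3.6667)·(0.3333) + (0.3333)·(-0.6667)) / 5 = -16.6667/5 = -3.3333
  S[B,B] = ((1.3333)·(1.3333) + (-0.6667)·(-0.6667) + (3.3333)·(3.3333) + (-3.6667)·(-3.6667) + (0.3333)·(0.3333) + (-0.6667)·(-0.6667)) / 5 = 27.3333/5 = 5.4667

S is symmetric (S[j,i] = S[i,j]). Assembling:

S = [[6.6667, -3.3333],
 [-3.3333, 5.4667]]


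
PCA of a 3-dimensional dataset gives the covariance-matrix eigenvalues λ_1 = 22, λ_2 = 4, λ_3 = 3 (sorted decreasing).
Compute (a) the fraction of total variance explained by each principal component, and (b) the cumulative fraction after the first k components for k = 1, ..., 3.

Step 1 — total variance = trace(Sigma) = Σ λ_i = 22 + 4 + 3 = 29.

Step 2 — fraction explained by component i = λ_i / Σ λ:
  PC1: 22/29 = 0.7586
  PC2: 4/29 = 0.1379
  PC3: 3/29 = 0.1034

Step 3 — cumulative fraction after k components = (λ_1 + ... + λ_k) / Σ λ:
  k = 1: 22/29 = 0.7586
  k = 2: (22 + 4)/29 = 26/29 = 0.8966
  k = 3: (22 + 4 + 3)/29 = 29/29 = 1

Summary (fraction, with percent):

explained: PC1 0.7586 (75.86%), PC2 0.1379 (13.79%), PC3 0.1034 (10.34%);  cumulative: 0.7586, 0.8966, 1


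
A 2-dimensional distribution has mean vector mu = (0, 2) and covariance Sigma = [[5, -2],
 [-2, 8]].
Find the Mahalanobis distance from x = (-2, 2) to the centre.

Step 1 — centre the observation: (x - mu) = (-2, 0).

Step 2 — invert Sigma. det(Sigma) = 5·8 - (-2)² = 36.
  Sigma^{-1} = (1/det) · [[d, -b], [-b, a]] = [[0.2222, 0.0556],
 [0.0556, 0.1389]].

Step 3 — form the quadratic (x - mu)^T · Sigma^{-1} · (x - mu):
  Sigma^{-1} · (x - mu) = (-0.4444, -0.1111).
  (x - mu)^T · [Sigma^{-1} · (x - mu)] = (-2)·(-0.4444) + (0)·(-0.1111) = 0.8889.

Step 4 — take square root: d = √(0.8889) ≈ 0.9428.

d(x, mu) = √(0.8889) ≈ 0.9428


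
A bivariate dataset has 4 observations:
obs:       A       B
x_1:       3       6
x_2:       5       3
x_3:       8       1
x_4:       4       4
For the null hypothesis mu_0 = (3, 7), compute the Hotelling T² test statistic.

Step 1 — sample mean vector:
  mean(A) = (3 + 5 + 8 + 4) / 4 = 20/4 = 5
  mean(B) = (6 + 3 + 1 + 4) / 4 = 14/4 = 3.5
  x̄ = (5, 3.5),  deviation x̄ - mu_0 = (5, 3.5) - (3, 7) = (2, -3.5).

Step 2 — sample covariance matrix, S[i,j] = (1/(n-1)) · Σ_k (x_{k,i} - mean_i) · (x_{k,j} - mean_j), divisor n-1 = 3:
  S[A,A] = ((-2)·(-2) + (0)·(0) + (3)·(3) + (-1)·(-1)) / 3 = 14/3 = 4.6667
  S[A,B] = ((-2)·(2.5) + (0)·(-0.5) + (3)·(-2.5) + (-1)·(0.5)) / 3 = -13/3 = -4.3333
  S[B,B] = ((2.5)·(2.5) + (-0.5)·(-0.5) + (-2.5)·(-2.5) + (0.5)·(0.5)) / 3 = 13/3 = 4.3333
  S = [[4.6667, -4.3333],
 [-4.3333, 4.3333]].

Step 3 — invert S. det(S) = 4.6667·4.3333 - (-4.3333)² = 1.4444.
  S^{-1} = (1/det) · [[d, -b], [-b, a]] = [[3, 3],
 [3, 3.2308]].

Step 4 — quadratic form (x̄ - mu_0)^T · S^{-1} · (x̄ - mu_0):
  S^{-1} · (x̄ - mu_0) = (-4.5, -5.3077),
  (x̄ - mu_0)^T · [...] = (2)·(-4.5) + (-3.5)·(-5.3077) = 9.5769.

Step 5 — scale by n: T² = 4 · 9.5769 = 38.3077.

T² ≈ 38.3077


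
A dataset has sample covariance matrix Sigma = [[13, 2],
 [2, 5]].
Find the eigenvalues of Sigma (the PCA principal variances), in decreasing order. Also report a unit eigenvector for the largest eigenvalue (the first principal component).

Step 1 — characteristic polynomial of 2×2 Sigma:
  det(Sigma - λI) = λ² - trace · λ + det = 0.
  trace = 13 + 5 = 18, det = 13·5 - (2)² = 61.
Step 2 — discriminant:
  Δ = trace² - 4·det = 324 - 244 = 80.
Step 3 — eigenvalues:
  λ = (trace ± √Δ)/2 = (18 ± 8.9443)/2,
  λ_1 = 13.4721,  λ_2 = 4.5279.

Step 4 — unit eigenvector for λ_1: solve (Sigma - λ_1 I)v = 0. First row:
  (13 - 13.4721)·v_x + (2)·v_y = 0, i.e. (-0.4721)·v_x + (2)·v_y = 0,
  so v ∝ (b, λ_1 - a) = (2, 0.4721) = u.
  ||u|| = √((2)² + (0.4721)²) = √(4.2229) ≈ 2.055,
  v_1 = u/||u|| ≈ (0.9732, 0.2298) (||v_1|| = 1).

λ_1 = 13.4721,  λ_2 = 4.5279;  v_1 ≈ (0.9732, 0.2298)
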